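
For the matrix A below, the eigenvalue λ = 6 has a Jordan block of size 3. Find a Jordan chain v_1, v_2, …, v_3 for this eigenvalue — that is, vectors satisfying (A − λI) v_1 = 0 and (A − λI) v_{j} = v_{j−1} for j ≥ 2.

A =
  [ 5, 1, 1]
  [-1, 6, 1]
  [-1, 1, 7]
A Jordan chain for λ = 6 of length 3:
v_1 = (-1, 0, -1)ᵀ
v_2 = (-1, -1, -1)ᵀ
v_3 = (1, 0, 0)ᵀ

Let N = A − (6)·I. We want v_3 with N^3 v_3 = 0 but N^2 v_3 ≠ 0; then v_{j-1} := N · v_j for j = 3, …, 2.

Pick v_3 = (1, 0, 0)ᵀ.
Then v_2 = N · v_3 = (-1, -1, -1)ᵀ.
Then v_1 = N · v_2 = (-1, 0, -1)ᵀ.

Sanity check: (A − (6)·I) v_1 = (0, 0, 0)ᵀ = 0. ✓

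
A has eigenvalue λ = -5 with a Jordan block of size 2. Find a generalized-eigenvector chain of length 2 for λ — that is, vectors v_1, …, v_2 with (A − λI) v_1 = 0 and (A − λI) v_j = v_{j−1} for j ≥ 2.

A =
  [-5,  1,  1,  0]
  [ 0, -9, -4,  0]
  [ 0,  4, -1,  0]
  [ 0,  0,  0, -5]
A Jordan chain for λ = -5 of length 2:
v_1 = (1, -4, 4, 0)ᵀ
v_2 = (0, 1, 0, 0)ᵀ

Let N = A − (-5)·I. We want v_2 with N^2 v_2 = 0 but N^1 v_2 ≠ 0; then v_{j-1} := N · v_j for j = 2, …, 2.

Pick v_2 = (0, 1, 0, 0)ᵀ.
Then v_1 = N · v_2 = (1, -4, 4, 0)ᵀ.

Sanity check: (A − (-5)·I) v_1 = (0, 0, 0, 0)ᵀ = 0. ✓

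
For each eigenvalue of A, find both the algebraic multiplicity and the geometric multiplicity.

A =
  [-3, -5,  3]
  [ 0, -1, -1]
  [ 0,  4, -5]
λ = -3: alg = 3, geom = 1

Step 1 — factor the characteristic polynomial to read off the algebraic multiplicities:
  χ_A(x) = (x + 3)^3

Step 2 — compute geometric multiplicities via the rank-nullity identity g(λ) = n − rank(A − λI):
  rank(A − (-3)·I) = 2, so dim ker(A − (-3)·I) = n − 2 = 1

Summary:
  λ = -3: algebraic multiplicity = 3, geometric multiplicity = 1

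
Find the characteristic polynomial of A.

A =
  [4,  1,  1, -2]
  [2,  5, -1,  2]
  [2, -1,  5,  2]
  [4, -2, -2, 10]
x^4 - 24*x^3 + 216*x^2 - 864*x + 1296

Expanding det(x·I − A) (e.g. by cofactor expansion or by noting that A is similar to its Jordan form J, which has the same characteristic polynomial as A) gives
  χ_A(x) = x^4 - 24*x^3 + 216*x^2 - 864*x + 1296
which factors as (x - 6)^4. The eigenvalues (with algebraic multiplicities) are λ = 6 with multiplicity 4.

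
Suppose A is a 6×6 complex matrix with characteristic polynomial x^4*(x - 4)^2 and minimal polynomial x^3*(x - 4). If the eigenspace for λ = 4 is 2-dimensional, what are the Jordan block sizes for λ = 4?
Block sizes for λ = 4: [1, 1]

Step 1 — from the characteristic polynomial, algebraic multiplicity of λ = 4 is 2. From dim ker(A − (4)·I) = 2, there are exactly 2 Jordan blocks for λ = 4.
Step 2 — from the minimal polynomial, the factor (x − 4) tells us the largest block for λ = 4 has size 1.
Step 3 — with total size 2, 2 blocks, and largest block 1, the block sizes (in nonincreasing order) are [1, 1].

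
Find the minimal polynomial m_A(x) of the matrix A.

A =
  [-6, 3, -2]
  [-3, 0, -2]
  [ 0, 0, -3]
x^2 + 6*x + 9

The characteristic polynomial is χ_A(x) = (x + 3)^3, so the eigenvalues are known. The minimal polynomial is
  m_A(x) = Π_λ (x − λ)^{k_λ}
where k_λ is the size of the *largest* Jordan block for λ (equivalently, the smallest k with (A − λI)^k v = 0 for every generalised eigenvector v of λ).

  λ = -3: largest Jordan block has size 2, contributing (x + 3)^2

So m_A(x) = (x + 3)^2 = x^2 + 6*x + 9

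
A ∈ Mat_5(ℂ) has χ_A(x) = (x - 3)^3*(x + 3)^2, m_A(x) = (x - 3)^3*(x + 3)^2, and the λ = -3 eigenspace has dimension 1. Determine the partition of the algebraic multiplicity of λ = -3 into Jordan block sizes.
Block sizes for λ = -3: [2]

Step 1 — from the characteristic polynomial, algebraic multiplicity of λ = -3 is 2. From dim ker(A − (-3)·I) = 1, there are exactly 1 Jordan blocks for λ = -3.
Step 2 — from the minimal polynomial, the factor (x + 3)^2 tells us the largest block for λ = -3 has size 2.
Step 3 — with total size 2, 1 blocks, and largest block 2, the block sizes (in nonincreasing order) are [2].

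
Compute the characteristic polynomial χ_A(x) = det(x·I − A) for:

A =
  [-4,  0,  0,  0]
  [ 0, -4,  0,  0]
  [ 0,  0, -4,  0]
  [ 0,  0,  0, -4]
x^4 + 16*x^3 + 96*x^2 + 256*x + 256

Expanding det(x·I − A) (e.g. by cofactor expansion or by noting that A is similar to its Jordan form J, which has the same characteristic polynomial as A) gives
  χ_A(x) = x^4 + 16*x^3 + 96*x^2 + 256*x + 256
which factors as (x + 4)^4. The eigenvalues (with algebraic multiplicities) are λ = -4 with multiplicity 4.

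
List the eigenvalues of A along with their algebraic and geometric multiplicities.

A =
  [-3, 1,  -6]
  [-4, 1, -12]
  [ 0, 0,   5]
λ = -1: alg = 2, geom = 1; λ = 5: alg = 1, geom = 1

Step 1 — factor the characteristic polynomial to read off the algebraic multiplicities:
  χ_A(x) = (x - 5)*(x + 1)^2

Step 2 — compute geometric multiplicities via the rank-nullity identity g(λ) = n − rank(A − λI):
  rank(A − (-1)·I) = 2, so dim ker(A − (-1)·I) = n − 2 = 1
  rank(A − (5)·I) = 2, so dim ker(A − (5)·I) = n − 2 = 1

Summary:
  λ = -1: algebraic multiplicity = 2, geometric multiplicity = 1
  λ = 5: algebraic multiplicity = 1, geometric multiplicity = 1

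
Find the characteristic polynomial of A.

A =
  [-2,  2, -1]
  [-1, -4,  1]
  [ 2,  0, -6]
x^3 + 12*x^2 + 48*x + 64

Expanding det(x·I − A) (e.g. by cofactor expansion or by noting that A is similar to its Jordan form J, which has the same characteristic polynomial as A) gives
  χ_A(x) = x^3 + 12*x^2 + 48*x + 64
which factors as (x + 4)^3. The eigenvalues (with algebraic multiplicities) are λ = -4 with multiplicity 3.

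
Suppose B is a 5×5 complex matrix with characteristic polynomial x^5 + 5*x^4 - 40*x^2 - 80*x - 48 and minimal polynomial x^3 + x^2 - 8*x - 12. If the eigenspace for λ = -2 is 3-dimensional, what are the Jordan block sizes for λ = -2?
Block sizes for λ = -2: [2, 1, 1]

Step 1 — from the characteristic polynomial, algebraic multiplicity of λ = -2 is 4. From dim ker(B − (-2)·I) = 3, there are exactly 3 Jordan blocks for λ = -2.
Step 2 — from the minimal polynomial, the factor (x + 2)^2 tells us the largest block for λ = -2 has size 2.
Step 3 — with total size 4, 3 blocks, and largest block 2, the block sizes (in nonincreasing order) are [2, 1, 1].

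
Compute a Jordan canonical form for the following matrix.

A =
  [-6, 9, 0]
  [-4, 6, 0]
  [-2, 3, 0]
J_2(0) ⊕ J_1(0)

The characteristic polynomial is
  det(x·I − A) = x^3

Eigenvalues and multiplicities (the geometric multiplicity of λ is n − rank(A − λI), which equals the number of Jordan blocks for λ):
  λ = 0: algebraic multiplicity = 3, geometric multiplicity = 2

Determining the block sizes for each eigenvalue:
  λ = 0: 2 blocks summing to 3 forces exactly one block of size 2 and the rest size 1 → block sizes [2, 1]

Assembling the blocks gives a Jordan form
J =
  [0, 1, 0]
  [0, 0, 0]
  [0, 0, 0]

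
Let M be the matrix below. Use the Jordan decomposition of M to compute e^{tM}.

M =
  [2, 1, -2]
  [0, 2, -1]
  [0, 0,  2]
e^{tM} =
  [exp(2*t), t*exp(2*t), -t^2*exp(2*t)/2 - 2*t*exp(2*t)]
  [0, exp(2*t), -t*exp(2*t)]
  [0, 0, exp(2*t)]

Strategy: write M = P · J · P⁻¹ where J is a Jordan canonical form, so e^{tM} = P · e^{tJ} · P⁻¹, and e^{tJ} can be computed block-by-block.

M has Jordan form
J =
  [2, 1, 0]
  [0, 2, 1]
  [0, 0, 2]
(up to reordering of blocks).

Per-block formulas:
  For a 3×3 Jordan block J_3(2): exp(t · J_3(2)) = e^(2t)·(I + t·N + (t^2/2)·N^2), where N is the 3×3 nilpotent shift.

After assembling e^{tJ} and conjugating by P, we get:

e^{tM} =
  [exp(2*t), t*exp(2*t), -t^2*exp(2*t)/2 - 2*t*exp(2*t)]
  [0, exp(2*t), -t*exp(2*t)]
  [0, 0, exp(2*t)]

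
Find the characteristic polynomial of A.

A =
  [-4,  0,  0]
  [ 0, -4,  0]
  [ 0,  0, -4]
x^3 + 12*x^2 + 48*x + 64

Expanding det(x·I − A) (e.g. by cofactor expansion or by noting that A is similar to its Jordan form J, which has the same characteristic polynomial as A) gives
  χ_A(x) = x^3 + 12*x^2 + 48*x + 64
which factors as (x + 4)^3. The eigenvalues (with algebraic multiplicities) are λ = -4 with multiplicity 3.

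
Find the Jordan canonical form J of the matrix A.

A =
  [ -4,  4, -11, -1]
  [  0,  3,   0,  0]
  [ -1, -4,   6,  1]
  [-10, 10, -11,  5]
J_1(-5) ⊕ J_1(3) ⊕ J_2(6)

The characteristic polynomial is
  det(x·I − A) = x^4 - 10*x^3 - 3*x^2 + 252*x - 540 = (x - 6)^2*(x - 3)*(x + 5)

Eigenvalues and multiplicities (the geometric multiplicity of λ is n − rank(A − λI), which equals the number of Jordan blocks for λ):
  λ = -5: algebraic multiplicity = 1, geometric multiplicity = 1
  λ = 3: algebraic multiplicity = 1, geometric multiplicity = 1
  λ = 6: algebraic multiplicity = 2, geometric multiplicity = 1

Determining the block sizes for each eigenvalue:
  λ = -5: one block (gm = 1), so the single block has size am = 1 → block sizes [1]
  λ = 3: one block (gm = 1), so the single block has size am = 1 → block sizes [1]
  λ = 6: one block (gm = 1), so the single block has size am = 2 → block sizes [2]

Assembling the blocks gives a Jordan form
J =
  [-5, 0, 0, 0]
  [ 0, 3, 0, 0]
  [ 0, 0, 6, 1]
  [ 0, 0, 0, 6]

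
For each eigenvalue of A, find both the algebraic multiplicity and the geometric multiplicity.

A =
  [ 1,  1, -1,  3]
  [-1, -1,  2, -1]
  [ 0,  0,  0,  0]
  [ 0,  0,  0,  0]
λ = 0: alg = 4, geom = 2

Step 1 — factor the characteristic polynomial to read off the algebraic multiplicities:
  χ_A(x) = x^4

Step 2 — compute geometric multiplicities via the rank-nullity identity g(λ) = n − rank(A − λI):
  rank(A − (0)·I) = 2, so dim ker(A − (0)·I) = n − 2 = 2

Summary:
  λ = 0: algebraic multiplicity = 4, geometric multiplicity = 2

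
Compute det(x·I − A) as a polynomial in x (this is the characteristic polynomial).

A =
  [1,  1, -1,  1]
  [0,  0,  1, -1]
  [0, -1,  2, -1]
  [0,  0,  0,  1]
x^4 - 4*x^3 + 6*x^2 - 4*x + 1

Expanding det(x·I − A) (e.g. by cofactor expansion or by noting that A is similar to its Jordan form J, which has the same characteristic polynomial as A) gives
  χ_A(x) = x^4 - 4*x^3 + 6*x^2 - 4*x + 1
which factors as (x - 1)^4. The eigenvalues (with algebraic multiplicities) are λ = 1 with multiplicity 4.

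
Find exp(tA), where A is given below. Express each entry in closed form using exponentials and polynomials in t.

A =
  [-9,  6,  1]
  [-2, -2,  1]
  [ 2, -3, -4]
e^{tA} =
  [3*t^2*exp(-5*t) - 4*t*exp(-5*t) + exp(-5*t), -9*t^2*exp(-5*t)/2 + 6*t*exp(-5*t), 3*t^2*exp(-5*t)/2 + t*exp(-5*t)]
  [2*t^2*exp(-5*t) - 2*t*exp(-5*t), -3*t^2*exp(-5*t) + 3*t*exp(-5*t) + exp(-5*t), t^2*exp(-5*t) + t*exp(-5*t)]
  [2*t*exp(-5*t), -3*t*exp(-5*t), t*exp(-5*t) + exp(-5*t)]

Strategy: write A = P · J · P⁻¹ where J is a Jordan canonical form, so e^{tA} = P · e^{tJ} · P⁻¹, and e^{tJ} can be computed block-by-block.

A has Jordan form
J =
  [-5,  1,  0]
  [ 0, -5,  1]
  [ 0,  0, -5]
(up to reordering of blocks).

Per-block formulas:
  For a 3×3 Jordan block J_3(-5): exp(t · J_3(-5)) = e^(-5t)·(I + t·N + (t^2/2)·N^2), where N is the 3×3 nilpotent shift.

After assembling e^{tJ} and conjugating by P, we get:

e^{tA} =
  [3*t^2*exp(-5*t) - 4*t*exp(-5*t) + exp(-5*t), -9*t^2*exp(-5*t)/2 + 6*t*exp(-5*t), 3*t^2*exp(-5*t)/2 + t*exp(-5*t)]
  [2*t^2*exp(-5*t) - 2*t*exp(-5*t), -3*t^2*exp(-5*t) + 3*t*exp(-5*t) + exp(-5*t), t^2*exp(-5*t) + t*exp(-5*t)]
  [2*t*exp(-5*t), -3*t*exp(-5*t), t*exp(-5*t) + exp(-5*t)]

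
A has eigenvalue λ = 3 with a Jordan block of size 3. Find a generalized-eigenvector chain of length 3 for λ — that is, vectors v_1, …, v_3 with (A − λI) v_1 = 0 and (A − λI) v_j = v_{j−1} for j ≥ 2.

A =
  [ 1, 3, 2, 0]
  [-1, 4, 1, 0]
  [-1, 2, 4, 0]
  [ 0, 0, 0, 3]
A Jordan chain for λ = 3 of length 3:
v_1 = (-1, 0, -1, 0)ᵀ
v_2 = (-2, -1, -1, 0)ᵀ
v_3 = (1, 0, 0, 0)ᵀ

Let N = A − (3)·I. We want v_3 with N^3 v_3 = 0 but N^2 v_3 ≠ 0; then v_{j-1} := N · v_j for j = 3, …, 2.

Pick v_3 = (1, 0, 0, 0)ᵀ.
Then v_2 = N · v_3 = (-2, -1, -1, 0)ᵀ.
Then v_1 = N · v_2 = (-1, 0, -1, 0)ᵀ.

Sanity check: (A − (3)·I) v_1 = (0, 0, 0, 0)ᵀ = 0. ✓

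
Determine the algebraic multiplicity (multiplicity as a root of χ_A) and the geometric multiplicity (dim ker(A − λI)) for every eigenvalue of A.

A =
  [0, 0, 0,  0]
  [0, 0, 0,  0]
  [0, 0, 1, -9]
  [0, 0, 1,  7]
λ = 0: alg = 2, geom = 2; λ = 4: alg = 2, geom = 1

Step 1 — factor the characteristic polynomial to read off the algebraic multiplicities:
  χ_A(x) = x^2*(x - 4)^2

Step 2 — compute geometric multiplicities via the rank-nullity identity g(λ) = n − rank(A − λI):
  rank(A − (0)·I) = 2, so dim ker(A − (0)·I) = n − 2 = 2
  rank(A − (4)·I) = 3, so dim ker(A − (4)·I) = n − 3 = 1

Summary:
  λ = 0: algebraic multiplicity = 2, geometric multiplicity = 2
  λ = 4: algebraic multiplicity = 2, geometric multiplicity = 1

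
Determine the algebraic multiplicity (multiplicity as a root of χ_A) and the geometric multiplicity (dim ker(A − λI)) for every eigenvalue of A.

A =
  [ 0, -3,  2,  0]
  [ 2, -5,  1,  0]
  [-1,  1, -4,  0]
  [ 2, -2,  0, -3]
λ = -3: alg = 4, geom = 2

Step 1 — factor the characteristic polynomial to read off the algebraic multiplicities:
  χ_A(x) = (x + 3)^4

Step 2 — compute geometric multiplicities via the rank-nullity identity g(λ) = n − rank(A − λI):
  rank(A − (-3)·I) = 2, so dim ker(A − (-3)·I) = n − 2 = 2

Summary:
  λ = -3: algebraic multiplicity = 4, geometric multiplicity = 2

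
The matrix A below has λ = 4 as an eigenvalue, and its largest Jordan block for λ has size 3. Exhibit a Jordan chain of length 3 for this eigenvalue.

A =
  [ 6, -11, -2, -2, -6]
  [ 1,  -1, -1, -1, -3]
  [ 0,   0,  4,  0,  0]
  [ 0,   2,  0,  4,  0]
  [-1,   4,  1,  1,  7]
A Jordan chain for λ = 4 of length 3:
v_1 = (-1, 0, 0, 2, -1)ᵀ
v_2 = (2, 1, 0, 0, -1)ᵀ
v_3 = (1, 0, 0, 0, 0)ᵀ

Let N = A − (4)·I. We want v_3 with N^3 v_3 = 0 but N^2 v_3 ≠ 0; then v_{j-1} := N · v_j for j = 3, …, 2.

Pick v_3 = (1, 0, 0, 0, 0)ᵀ.
Then v_2 = N · v_3 = (2, 1, 0, 0, -1)ᵀ.
Then v_1 = N · v_2 = (-1, 0, 0, 2, -1)ᵀ.

Sanity check: (A − (4)·I) v_1 = (0, 0, 0, 0, 0)ᵀ = 0. ✓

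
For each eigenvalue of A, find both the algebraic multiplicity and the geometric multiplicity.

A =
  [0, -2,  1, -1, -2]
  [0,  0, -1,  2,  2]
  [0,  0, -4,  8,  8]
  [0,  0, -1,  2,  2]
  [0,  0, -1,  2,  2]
λ = 0: alg = 5, geom = 3

Step 1 — factor the characteristic polynomial to read off the algebraic multiplicities:
  χ_A(x) = x^5

Step 2 — compute geometric multiplicities via the rank-nullity identity g(λ) = n − rank(A − λI):
  rank(A − (0)·I) = 2, so dim ker(A − (0)·I) = n − 2 = 3

Summary:
  λ = 0: algebraic multiplicity = 5, geometric multiplicity = 3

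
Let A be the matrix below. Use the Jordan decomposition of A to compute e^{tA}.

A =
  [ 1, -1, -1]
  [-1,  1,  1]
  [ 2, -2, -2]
e^{tA} =
  [t + 1, -t, -t]
  [-t, t + 1, t]
  [2*t, -2*t, 1 - 2*t]

Strategy: write A = P · J · P⁻¹ where J is a Jordan canonical form, so e^{tA} = P · e^{tJ} · P⁻¹, and e^{tJ} can be computed block-by-block.

A has Jordan form
J =
  [0, 1, 0]
  [0, 0, 0]
  [0, 0, 0]
(up to reordering of blocks).

Per-block formulas:
  For a 2×2 Jordan block J_2(0): exp(t · J_2(0)) = e^(0t)·(I + t·N), where N is the 2×2 nilpotent shift.
  For a 1×1 block at λ = 0: exp(t · [0]) = [e^(0t)].

After assembling e^{tJ} and conjugating by P, we get:

e^{tA} =
  [t + 1, -t, -t]
  [-t, t + 1, t]
  [2*t, -2*t, 1 - 2*t]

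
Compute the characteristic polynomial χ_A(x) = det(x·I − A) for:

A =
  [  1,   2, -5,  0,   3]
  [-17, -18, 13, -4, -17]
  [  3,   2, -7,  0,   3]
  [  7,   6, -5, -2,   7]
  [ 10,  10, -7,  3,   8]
x^5 + 18*x^4 + 128*x^3 + 448*x^2 + 768*x + 512

Expanding det(x·I − A) (e.g. by cofactor expansion or by noting that A is similar to its Jordan form J, which has the same characteristic polynomial as A) gives
  χ_A(x) = x^5 + 18*x^4 + 128*x^3 + 448*x^2 + 768*x + 512
which factors as (x + 2)*(x + 4)^4. The eigenvalues (with algebraic multiplicities) are λ = -4 with multiplicity 4, λ = -2 with multiplicity 1.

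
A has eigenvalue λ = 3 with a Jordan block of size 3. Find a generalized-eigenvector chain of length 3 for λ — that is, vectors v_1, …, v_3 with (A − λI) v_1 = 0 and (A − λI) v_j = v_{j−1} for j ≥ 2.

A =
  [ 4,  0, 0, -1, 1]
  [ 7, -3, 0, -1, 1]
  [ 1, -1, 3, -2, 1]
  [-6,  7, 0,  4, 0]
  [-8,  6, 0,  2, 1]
A Jordan chain for λ = 3 of length 3:
v_1 = (-2, -2, -4, 2, 4)ᵀ
v_2 = (1, 1, 0, 1, -2)ᵀ
v_3 = (1, 1, 0, 0, 0)ᵀ

Let N = A − (3)·I. We want v_3 with N^3 v_3 = 0 but N^2 v_3 ≠ 0; then v_{j-1} := N · v_j for j = 3, …, 2.

Pick v_3 = (1, 1, 0, 0, 0)ᵀ.
Then v_2 = N · v_3 = (1, 1, 0, 1, -2)ᵀ.
Then v_1 = N · v_2 = (-2, -2, -4, 2, 4)ᵀ.

Sanity check: (A − (3)·I) v_1 = (0, 0, 0, 0, 0)ᵀ = 0. ✓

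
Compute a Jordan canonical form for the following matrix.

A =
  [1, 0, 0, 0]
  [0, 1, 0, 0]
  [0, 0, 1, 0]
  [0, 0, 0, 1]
J_1(1) ⊕ J_1(1) ⊕ J_1(1) ⊕ J_1(1)

The characteristic polynomial is
  det(x·I − A) = x^4 - 4*x^3 + 6*x^2 - 4*x + 1 = (x - 1)^4

Eigenvalues and multiplicities (the geometric multiplicity of λ is n − rank(A − λI), which equals the number of Jordan blocks for λ):
  λ = 1: algebraic multiplicity = 4, geometric multiplicity = 4

Determining the block sizes for each eigenvalue:
  λ = 1: gm = am = 4, so every block has size 1 → block sizes [1, 1, 1, 1]

Assembling the blocks gives a Jordan form
J =
  [1, 0, 0, 0]
  [0, 1, 0, 0]
  [0, 0, 1, 0]
  [0, 0, 0, 1]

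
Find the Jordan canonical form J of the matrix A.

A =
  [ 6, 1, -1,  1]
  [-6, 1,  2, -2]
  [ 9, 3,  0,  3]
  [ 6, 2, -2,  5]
J_2(3) ⊕ J_1(3) ⊕ J_1(3)

The characteristic polynomial is
  det(x·I − A) = x^4 - 12*x^3 + 54*x^2 - 108*x + 81 = (x - 3)^4

Eigenvalues and multiplicities (the geometric multiplicity of λ is n − rank(A − λI), which equals the number of Jordan blocks for λ):
  λ = 3: algebraic multiplicity = 4, geometric multiplicity = 3

Determining the block sizes for each eigenvalue:
  λ = 3: 3 blocks summing to 4 forces exactly one block of size 2 and the rest size 1 → block sizes [2, 1, 1]

Assembling the blocks gives a Jordan form
J =
  [3, 1, 0, 0]
  [0, 3, 0, 0]
  [0, 0, 3, 0]
  [0, 0, 0, 3]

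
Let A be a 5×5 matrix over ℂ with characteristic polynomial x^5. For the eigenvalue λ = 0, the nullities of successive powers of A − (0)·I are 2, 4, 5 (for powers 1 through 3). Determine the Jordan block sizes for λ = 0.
Block sizes for λ = 0: [3, 2]

From the dimensions of kernels of powers, the number of Jordan blocks of size at least j is d_j − d_{j−1} where d_j = dim ker(N^j) (with d_0 = 0). Computing the differences gives [2, 2, 1].
The number of blocks of size exactly k is (#blocks of size ≥ k) − (#blocks of size ≥ k + 1), so the partition is: 1 block(s) of size 2, 1 block(s) of size 3.
In nonincreasing order the block sizes are [3, 2].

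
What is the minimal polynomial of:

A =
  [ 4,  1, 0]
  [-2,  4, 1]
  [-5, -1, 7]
x^3 - 15*x^2 + 75*x - 125

The characteristic polynomial is χ_A(x) = (x - 5)^3, so the eigenvalues are known. The minimal polynomial is
  m_A(x) = Π_λ (x − λ)^{k_λ}
where k_λ is the size of the *largest* Jordan block for λ (equivalently, the smallest k with (A − λI)^k v = 0 for every generalised eigenvector v of λ).

  λ = 5: largest Jordan block has size 3, contributing (x − 5)^3

So m_A(x) = (x - 5)^3 = x^3 - 15*x^2 + 75*x - 125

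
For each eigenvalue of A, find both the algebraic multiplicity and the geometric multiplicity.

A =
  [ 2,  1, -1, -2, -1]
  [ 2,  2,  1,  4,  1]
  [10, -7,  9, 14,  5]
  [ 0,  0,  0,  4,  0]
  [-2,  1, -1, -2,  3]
λ = 4: alg = 5, geom = 3

Step 1 — factor the characteristic polynomial to read off the algebraic multiplicities:
  χ_A(x) = (x - 4)^5

Step 2 — compute geometric multiplicities via the rank-nullity identity g(λ) = n − rank(A − λI):
  rank(A − (4)·I) = 2, so dim ker(A − (4)·I) = n − 2 = 3

Summary:
  λ = 4: algebraic multiplicity = 5, geometric multiplicity = 3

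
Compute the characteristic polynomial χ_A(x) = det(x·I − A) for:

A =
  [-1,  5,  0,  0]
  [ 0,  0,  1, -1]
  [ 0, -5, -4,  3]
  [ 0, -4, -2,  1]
x^4 + 4*x^3 + 6*x^2 + 4*x + 1

Expanding det(x·I − A) (e.g. by cofactor expansion or by noting that A is similar to its Jordan form J, which has the same characteristic polynomial as A) gives
  χ_A(x) = x^4 + 4*x^3 + 6*x^2 + 4*x + 1
which factors as (x + 1)^4. The eigenvalues (with algebraic multiplicities) are λ = -1 with multiplicity 4.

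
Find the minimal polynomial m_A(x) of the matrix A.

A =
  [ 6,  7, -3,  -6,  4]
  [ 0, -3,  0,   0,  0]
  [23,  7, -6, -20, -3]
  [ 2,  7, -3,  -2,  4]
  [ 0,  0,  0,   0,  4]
x^3 + 2*x^2 - 15*x - 36

The characteristic polynomial is χ_A(x) = (x - 4)^2*(x + 3)^3, so the eigenvalues are known. The minimal polynomial is
  m_A(x) = Π_λ (x − λ)^{k_λ}
where k_λ is the size of the *largest* Jordan block for λ (equivalently, the smallest k with (A − λI)^k v = 0 for every generalised eigenvector v of λ).

  λ = -3: largest Jordan block has size 2, contributing (x + 3)^2
  λ = 4: largest Jordan block has size 1, contributing (x − 4)

So m_A(x) = (x - 4)*(x + 3)^2 = x^3 + 2*x^2 - 15*x - 36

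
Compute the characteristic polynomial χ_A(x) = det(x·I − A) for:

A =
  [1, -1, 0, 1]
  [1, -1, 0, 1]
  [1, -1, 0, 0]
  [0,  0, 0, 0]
x^4

Expanding det(x·I − A) (e.g. by cofactor expansion or by noting that A is similar to its Jordan form J, which has the same characteristic polynomial as A) gives
  χ_A(x) = x^4
which factors as x^4. The eigenvalues (with algebraic multiplicities) are λ = 0 with multiplicity 4.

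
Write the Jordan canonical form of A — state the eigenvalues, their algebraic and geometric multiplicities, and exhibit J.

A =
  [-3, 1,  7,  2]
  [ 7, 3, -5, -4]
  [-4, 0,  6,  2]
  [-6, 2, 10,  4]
J_2(2) ⊕ J_1(2) ⊕ J_1(4)

The characteristic polynomial is
  det(x·I − A) = x^4 - 10*x^3 + 36*x^2 - 56*x + 32 = (x - 4)*(x - 2)^3

Eigenvalues and multiplicities (the geometric multiplicity of λ is n − rank(A − λI), which equals the number of Jordan blocks for λ):
  λ = 2: algebraic multiplicity = 3, geometric multiplicity = 2
  λ = 4: algebraic multiplicity = 1, geometric multiplicity = 1

Determining the block sizes for each eigenvalue:
  λ = 2: 2 blocks summing to 3 forces exactly one block of size 2 and the rest size 1 → block sizes [2, 1]
  λ = 4: one block (gm = 1), so the single block has size am = 1 → block sizes [1]

Assembling the blocks gives a Jordan form
J =
  [2, 1, 0, 0]
  [0, 2, 0, 0]
  [0, 0, 2, 0]
  [0, 0, 0, 4]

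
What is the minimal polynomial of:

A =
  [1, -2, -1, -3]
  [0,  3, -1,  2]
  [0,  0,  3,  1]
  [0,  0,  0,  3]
x^4 - 10*x^3 + 36*x^2 - 54*x + 27

The characteristic polynomial is χ_A(x) = (x - 3)^3*(x - 1), so the eigenvalues are known. The minimal polynomial is
  m_A(x) = Π_λ (x − λ)^{k_λ}
where k_λ is the size of the *largest* Jordan block for λ (equivalently, the smallest k with (A − λI)^k v = 0 for every generalised eigenvector v of λ).

  λ = 1: largest Jordan block has size 1, contributing (x − 1)
  λ = 3: largest Jordan block has size 3, contributing (x − 3)^3

So m_A(x) = (x - 3)^3*(x - 1) = x^4 - 10*x^3 + 36*x^2 - 54*x + 27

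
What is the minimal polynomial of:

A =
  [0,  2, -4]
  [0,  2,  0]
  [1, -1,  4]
x^2 - 4*x + 4

The characteristic polynomial is χ_A(x) = (x - 2)^3, so the eigenvalues are known. The minimal polynomial is
  m_A(x) = Π_λ (x − λ)^{k_λ}
where k_λ is the size of the *largest* Jordan block for λ (equivalently, the smallest k with (A − λI)^k v = 0 for every generalised eigenvector v of λ).

  λ = 2: largest Jordan block has size 2, contributing (x − 2)^2

So m_A(x) = (x - 2)^2 = x^2 - 4*x + 4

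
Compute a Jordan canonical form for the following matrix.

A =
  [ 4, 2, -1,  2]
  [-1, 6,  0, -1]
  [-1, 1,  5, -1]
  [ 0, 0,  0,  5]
J_3(5) ⊕ J_1(5)

The characteristic polynomial is
  det(x·I − A) = x^4 - 20*x^3 + 150*x^2 - 500*x + 625 = (x - 5)^4

Eigenvalues and multiplicities (the geometric multiplicity of λ is n − rank(A − λI), which equals the number of Jordan blocks for λ):
  λ = 5: algebraic multiplicity = 4, geometric multiplicity = 2

Determining the block sizes for each eigenvalue:
  λ = 5: with am = 4 and gm = 2, the partition is not yet determined (e.g. several partitions of 4 into 2 parts exist). Let N = A − (5)·I. Computing rank(N^1) = 2, rank(N^2) = 1, rank(N^3) = 0; the number of blocks of size ≥ j is rank(N^{j−1}) − rank(N^j), giving [2, 1, 1]. So we have 1 block(s) of size 3, 1 block(s) of size 1 → block sizes [3, 1]

Assembling the blocks gives a Jordan form
J =
  [5, 1, 0, 0]
  [0, 5, 1, 0]
  [0, 0, 5, 0]
  [0, 0, 0, 5]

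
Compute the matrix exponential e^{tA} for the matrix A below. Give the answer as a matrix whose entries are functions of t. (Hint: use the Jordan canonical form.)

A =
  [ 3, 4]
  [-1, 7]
e^{tA} =
  [-2*t*exp(5*t) + exp(5*t), 4*t*exp(5*t)]
  [-t*exp(5*t), 2*t*exp(5*t) + exp(5*t)]

Strategy: write A = P · J · P⁻¹ where J is a Jordan canonical form, so e^{tA} = P · e^{tJ} · P⁻¹, and e^{tJ} can be computed block-by-block.

A has Jordan form
J =
  [5, 1]
  [0, 5]
(up to reordering of blocks).

Per-block formulas:
  For a 2×2 Jordan block J_2(5): exp(t · J_2(5)) = e^(5t)·(I + t·N), where N is the 2×2 nilpotent shift.

After assembling e^{tJ} and conjugating by P, we get:

e^{tA} =
  [-2*t*exp(5*t) + exp(5*t), 4*t*exp(5*t)]
  [-t*exp(5*t), 2*t*exp(5*t) + exp(5*t)]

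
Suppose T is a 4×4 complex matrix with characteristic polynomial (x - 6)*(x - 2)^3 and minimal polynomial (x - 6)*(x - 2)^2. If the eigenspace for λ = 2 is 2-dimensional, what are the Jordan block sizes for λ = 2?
Block sizes for λ = 2: [2, 1]

Step 1 — from the characteristic polynomial, algebraic multiplicity of λ = 2 is 3. From dim ker(T − (2)·I) = 2, there are exactly 2 Jordan blocks for λ = 2.
Step 2 — from the minimal polynomial, the factor (x − 2)^2 tells us the largest block for λ = 2 has size 2.
Step 3 — with total size 3, 2 blocks, and largest block 2, the block sizes (in nonincreasing order) are [2, 1].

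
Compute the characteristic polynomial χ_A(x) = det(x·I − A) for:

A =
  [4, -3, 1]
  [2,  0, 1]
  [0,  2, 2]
x^3 - 6*x^2 + 12*x - 8

Expanding det(x·I − A) (e.g. by cofactor expansion or by noting that A is similar to its Jordan form J, which has the same characteristic polynomial as A) gives
  χ_A(x) = x^3 - 6*x^2 + 12*x - 8
which factors as (x - 2)^3. The eigenvalues (with algebraic multiplicities) are λ = 2 with multiplicity 3.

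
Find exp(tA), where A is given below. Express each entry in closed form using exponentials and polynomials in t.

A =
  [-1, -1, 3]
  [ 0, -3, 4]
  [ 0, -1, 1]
e^{tA} =
  [exp(-t), -t^2*exp(-t)/2 - t*exp(-t), t^2*exp(-t) + 3*t*exp(-t)]
  [0, -2*t*exp(-t) + exp(-t), 4*t*exp(-t)]
  [0, -t*exp(-t), 2*t*exp(-t) + exp(-t)]

Strategy: write A = P · J · P⁻¹ where J is a Jordan canonical form, so e^{tA} = P · e^{tJ} · P⁻¹, and e^{tJ} can be computed block-by-block.

A has Jordan form
J =
  [-1,  1,  0]
  [ 0, -1,  1]
  [ 0,  0, -1]
(up to reordering of blocks).

Per-block formulas:
  For a 3×3 Jordan block J_3(-1): exp(t · J_3(-1)) = e^(-1t)·(I + t·N + (t^2/2)·N^2), where N is the 3×3 nilpotent shift.

After assembling e^{tJ} and conjugating by P, we get:

e^{tA} =
  [exp(-t), -t^2*exp(-t)/2 - t*exp(-t), t^2*exp(-t) + 3*t*exp(-t)]
  [0, -2*t*exp(-t) + exp(-t), 4*t*exp(-t)]
  [0, -t*exp(-t), 2*t*exp(-t) + exp(-t)]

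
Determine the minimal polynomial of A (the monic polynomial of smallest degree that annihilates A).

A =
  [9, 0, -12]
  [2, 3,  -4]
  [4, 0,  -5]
x^2 - 4*x + 3

The characteristic polynomial is χ_A(x) = (x - 3)^2*(x - 1), so the eigenvalues are known. The minimal polynomial is
  m_A(x) = Π_λ (x − λ)^{k_λ}
where k_λ is the size of the *largest* Jordan block for λ (equivalently, the smallest k with (A − λI)^k v = 0 for every generalised eigenvector v of λ).

  λ = 1: largest Jordan block has size 1, contributing (x − 1)
  λ = 3: largest Jordan block has size 1, contributing (x − 3)

So m_A(x) = (x - 3)*(x - 1) = x^2 - 4*x + 3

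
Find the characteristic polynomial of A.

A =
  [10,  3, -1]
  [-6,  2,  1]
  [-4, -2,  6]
x^3 - 18*x^2 + 108*x - 216

Expanding det(x·I − A) (e.g. by cofactor expansion or by noting that A is similar to its Jordan form J, which has the same characteristic polynomial as A) gives
  χ_A(x) = x^3 - 18*x^2 + 108*x - 216
which factors as (x - 6)^3. The eigenvalues (with algebraic multiplicities) are λ = 6 with multiplicity 3.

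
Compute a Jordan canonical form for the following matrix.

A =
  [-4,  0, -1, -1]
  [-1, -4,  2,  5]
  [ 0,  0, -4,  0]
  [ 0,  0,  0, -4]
J_3(-4) ⊕ J_1(-4)

The characteristic polynomial is
  det(x·I − A) = x^4 + 16*x^3 + 96*x^2 + 256*x + 256 = (x + 4)^4

Eigenvalues and multiplicities (the geometric multiplicity of λ is n − rank(A − λI), which equals the number of Jordan blocks for λ):
  λ = -4: algebraic multiplicity = 4, geometric multiplicity = 2

Determining the block sizes for each eigenvalue:
  λ = -4: with am = 4 and gm = 2, the partition is not yet determined (e.g. several partitions of 4 into 2 parts exist). Let N = A − (-4)·I. Computing rank(N^1) = 2, rank(N^2) = 1, rank(N^3) = 0; the number of blocks of size ≥ j is rank(N^{j−1}) − rank(N^j), giving [2, 1, 1]. So we have 1 block(s) of size 3, 1 block(s) of size 1 → block sizes [3, 1]

Assembling the blocks gives a Jordan form
J =
  [-4,  1,  0,  0]
  [ 0, -4,  1,  0]
  [ 0,  0, -4,  0]
  [ 0,  0,  0, -4]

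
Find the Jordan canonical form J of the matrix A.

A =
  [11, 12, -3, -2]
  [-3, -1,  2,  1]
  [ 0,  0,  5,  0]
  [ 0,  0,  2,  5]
J_3(5) ⊕ J_1(5)

The characteristic polynomial is
  det(x·I − A) = x^4 - 20*x^3 + 150*x^2 - 500*x + 625 = (x - 5)^4

Eigenvalues and multiplicities (the geometric multiplicity of λ is n − rank(A − λI), which equals the number of Jordan blocks for λ):
  λ = 5: algebraic multiplicity = 4, geometric multiplicity = 2

Determining the block sizes for each eigenvalue:
  λ = 5: with am = 4 and gm = 2, the partition is not yet determined (e.g. several partitions of 4 into 2 parts exist). Let N = A − (5)·I. Computing rank(N^1) = 2, rank(N^2) = 1, rank(N^3) = 0; the number of blocks of size ≥ j is rank(N^{j−1}) − rank(N^j), giving [2, 1, 1]. So we have 1 block(s) of size 3, 1 block(s) of size 1 → block sizes [3, 1]

Assembling the blocks gives a Jordan form
J =
  [5, 1, 0, 0]
  [0, 5, 1, 0]
  [0, 0, 5, 0]
  [0, 0, 0, 5]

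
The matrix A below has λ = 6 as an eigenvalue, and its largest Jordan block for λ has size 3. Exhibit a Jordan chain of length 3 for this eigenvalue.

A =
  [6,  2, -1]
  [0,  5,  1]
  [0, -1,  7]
A Jordan chain for λ = 6 of length 3:
v_1 = (-1, 0, 0)ᵀ
v_2 = (2, -1, -1)ᵀ
v_3 = (0, 1, 0)ᵀ

Let N = A − (6)·I. We want v_3 with N^3 v_3 = 0 but N^2 v_3 ≠ 0; then v_{j-1} := N · v_j for j = 3, …, 2.

Pick v_3 = (0, 1, 0)ᵀ.
Then v_2 = N · v_3 = (2, -1, -1)ᵀ.
Then v_1 = N · v_2 = (-1, 0, 0)ᵀ.

Sanity check: (A − (6)·I) v_1 = (0, 0, 0)ᵀ = 0. ✓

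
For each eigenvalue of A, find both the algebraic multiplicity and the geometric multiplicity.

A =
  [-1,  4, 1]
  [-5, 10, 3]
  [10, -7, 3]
λ = 4: alg = 3, geom = 1

Step 1 — factor the characteristic polynomial to read off the algebraic multiplicities:
  χ_A(x) = (x - 4)^3

Step 2 — compute geometric multiplicities via the rank-nullity identity g(λ) = n − rank(A − λI):
  rank(A − (4)·I) = 2, so dim ker(A − (4)·I) = n − 2 = 1

Summary:
  λ = 4: algebraic multiplicity = 3, geometric multiplicity = 1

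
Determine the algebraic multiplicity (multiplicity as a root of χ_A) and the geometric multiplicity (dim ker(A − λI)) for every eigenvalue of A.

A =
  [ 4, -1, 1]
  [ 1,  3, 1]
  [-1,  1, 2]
λ = 3: alg = 3, geom = 1

Step 1 — factor the characteristic polynomial to read off the algebraic multiplicities:
  χ_A(x) = (x - 3)^3

Step 2 — compute geometric multiplicities via the rank-nullity identity g(λ) = n − rank(A − λI):
  rank(A − (3)·I) = 2, so dim ker(A − (3)·I) = n − 2 = 1

Summary:
  λ = 3: algebraic multiplicity = 3, geometric multiplicity = 1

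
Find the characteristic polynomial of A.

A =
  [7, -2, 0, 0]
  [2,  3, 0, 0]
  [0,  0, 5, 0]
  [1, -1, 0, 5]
x^4 - 20*x^3 + 150*x^2 - 500*x + 625

Expanding det(x·I − A) (e.g. by cofactor expansion or by noting that A is similar to its Jordan form J, which has the same characteristic polynomial as A) gives
  χ_A(x) = x^4 - 20*x^3 + 150*x^2 - 500*x + 625
which factors as (x - 5)^4. The eigenvalues (with algebraic multiplicities) are λ = 5 with multiplicity 4.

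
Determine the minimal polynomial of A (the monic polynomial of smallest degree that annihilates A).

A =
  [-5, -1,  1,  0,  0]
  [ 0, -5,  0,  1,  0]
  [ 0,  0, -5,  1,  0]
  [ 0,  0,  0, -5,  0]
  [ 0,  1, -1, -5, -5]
x^2 + 10*x + 25

The characteristic polynomial is χ_A(x) = (x + 5)^5, so the eigenvalues are known. The minimal polynomial is
  m_A(x) = Π_λ (x − λ)^{k_λ}
where k_λ is the size of the *largest* Jordan block for λ (equivalently, the smallest k with (A − λI)^k v = 0 for every generalised eigenvector v of λ).

  λ = -5: largest Jordan block has size 2, contributing (x + 5)^2

So m_A(x) = (x + 5)^2 = x^2 + 10*x + 25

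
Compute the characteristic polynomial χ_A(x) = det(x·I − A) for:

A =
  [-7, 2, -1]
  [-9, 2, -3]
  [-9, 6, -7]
x^3 + 12*x^2 + 48*x + 64

Expanding det(x·I − A) (e.g. by cofactor expansion or by noting that A is similar to its Jordan form J, which has the same characteristic polynomial as A) gives
  χ_A(x) = x^3 + 12*x^2 + 48*x + 64
which factors as (x + 4)^3. The eigenvalues (with algebraic multiplicities) are λ = -4 with multiplicity 3.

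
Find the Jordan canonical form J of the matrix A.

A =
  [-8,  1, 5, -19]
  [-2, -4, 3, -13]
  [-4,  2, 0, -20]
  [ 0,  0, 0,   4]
J_3(-4) ⊕ J_1(4)

The characteristic polynomial is
  det(x·I − A) = x^4 + 8*x^3 - 128*x - 256 = (x - 4)*(x + 4)^3

Eigenvalues and multiplicities (the geometric multiplicity of λ is n − rank(A − λI), which equals the number of Jordan blocks for λ):
  λ = -4: algebraic multiplicity = 3, geometric multiplicity = 1
  λ = 4: algebraic multiplicity = 1, geometric multiplicity = 1

Determining the block sizes for each eigenvalue:
  λ = -4: one block (gm = 1), so the single block has size am = 3 → block sizes [3]
  λ = 4: one block (gm = 1), so the single block has size am = 1 → block sizes [1]

Assembling the blocks gives a Jordan form
J =
  [-4,  1,  0, 0]
  [ 0, -4,  1, 0]
  [ 0,  0, -4, 0]
  [ 0,  0,  0, 4]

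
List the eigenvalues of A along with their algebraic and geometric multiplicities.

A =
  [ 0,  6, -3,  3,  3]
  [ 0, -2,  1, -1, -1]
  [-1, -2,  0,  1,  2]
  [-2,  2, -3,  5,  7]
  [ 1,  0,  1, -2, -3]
λ = 0: alg = 5, geom = 3

Step 1 — factor the characteristic polynomial to read off the algebraic multiplicities:
  χ_A(x) = x^5

Step 2 — compute geometric multiplicities via the rank-nullity identity g(λ) = n − rank(A − λI):
  rank(A − (0)·I) = 2, so dim ker(A − (0)·I) = n − 2 = 3

Summary:
  λ = 0: algebraic multiplicity = 5, geometric multiplicity = 3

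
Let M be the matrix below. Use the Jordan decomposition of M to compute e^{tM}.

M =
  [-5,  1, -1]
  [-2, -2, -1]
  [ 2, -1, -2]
e^{tM} =
  [-2*t*exp(-3*t) + exp(-3*t), t*exp(-3*t), -t*exp(-3*t)]
  [-2*t*exp(-3*t), t*exp(-3*t) + exp(-3*t), -t*exp(-3*t)]
  [2*t*exp(-3*t), -t*exp(-3*t), t*exp(-3*t) + exp(-3*t)]

Strategy: write M = P · J · P⁻¹ where J is a Jordan canonical form, so e^{tM} = P · e^{tJ} · P⁻¹, and e^{tJ} can be computed block-by-block.

M has Jordan form
J =
  [-3,  1,  0]
  [ 0, -3,  0]
  [ 0,  0, -3]
(up to reordering of blocks).

Per-block formulas:
  For a 1×1 block at λ = -3: exp(t · [-3]) = [e^(-3t)].
  For a 2×2 Jordan block J_2(-3): exp(t · J_2(-3)) = e^(-3t)·(I + t·N), where N is the 2×2 nilpotent shift.

After assembling e^{tJ} and conjugating by P, we get:

e^{tM} =
  [-2*t*exp(-3*t) + exp(-3*t), t*exp(-3*t), -t*exp(-3*t)]
  [-2*t*exp(-3*t), t*exp(-3*t) + exp(-3*t), -t*exp(-3*t)]
  [2*t*exp(-3*t), -t*exp(-3*t), t*exp(-3*t) + exp(-3*t)]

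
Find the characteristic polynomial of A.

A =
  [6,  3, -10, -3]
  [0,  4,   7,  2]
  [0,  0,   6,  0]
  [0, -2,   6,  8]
x^4 - 24*x^3 + 216*x^2 - 864*x + 1296

Expanding det(x·I − A) (e.g. by cofactor expansion or by noting that A is similar to its Jordan form J, which has the same characteristic polynomial as A) gives
  χ_A(x) = x^4 - 24*x^3 + 216*x^2 - 864*x + 1296
which factors as (x - 6)^4. The eigenvalues (with algebraic multiplicities) are λ = 6 with multiplicity 4.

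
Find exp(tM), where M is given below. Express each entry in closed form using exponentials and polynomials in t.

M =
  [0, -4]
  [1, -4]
e^{tM} =
  [2*t*exp(-2*t) + exp(-2*t), -4*t*exp(-2*t)]
  [t*exp(-2*t), -2*t*exp(-2*t) + exp(-2*t)]

Strategy: write M = P · J · P⁻¹ where J is a Jordan canonical form, so e^{tM} = P · e^{tJ} · P⁻¹, and e^{tJ} can be computed block-by-block.

M has Jordan form
J =
  [-2,  1]
  [ 0, -2]
(up to reordering of blocks).

Per-block formulas:
  For a 2×2 Jordan block J_2(-2): exp(t · J_2(-2)) = e^(-2t)·(I + t·N), where N is the 2×2 nilpotent shift.

After assembling e^{tJ} and conjugating by P, we get:

e^{tM} =
  [2*t*exp(-2*t) + exp(-2*t), -4*t*exp(-2*t)]
  [t*exp(-2*t), -2*t*exp(-2*t) + exp(-2*t)]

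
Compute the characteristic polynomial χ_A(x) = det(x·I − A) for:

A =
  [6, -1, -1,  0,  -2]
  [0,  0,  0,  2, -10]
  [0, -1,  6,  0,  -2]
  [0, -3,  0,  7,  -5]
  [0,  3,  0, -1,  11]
x^5 - 30*x^4 + 360*x^3 - 2160*x^2 + 6480*x - 7776

Expanding det(x·I − A) (e.g. by cofactor expansion or by noting that A is similar to its Jordan form J, which has the same characteristic polynomial as A) gives
  χ_A(x) = x^5 - 30*x^4 + 360*x^3 - 2160*x^2 + 6480*x - 7776
which factors as (x - 6)^5. The eigenvalues (with algebraic multiplicities) are λ = 6 with multiplicity 5.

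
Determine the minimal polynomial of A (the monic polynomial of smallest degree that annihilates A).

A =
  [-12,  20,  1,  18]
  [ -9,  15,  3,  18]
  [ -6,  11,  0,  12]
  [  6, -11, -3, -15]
x^3 + 9*x^2 + 27*x + 27

The characteristic polynomial is χ_A(x) = (x + 3)^4, so the eigenvalues are known. The minimal polynomial is
  m_A(x) = Π_λ (x − λ)^{k_λ}
where k_λ is the size of the *largest* Jordan block for λ (equivalently, the smallest k with (A − λI)^k v = 0 for every generalised eigenvector v of λ).

  λ = -3: largest Jordan block has size 3, contributing (x + 3)^3

So m_A(x) = (x + 3)^3 = x^3 + 9*x^2 + 27*x + 27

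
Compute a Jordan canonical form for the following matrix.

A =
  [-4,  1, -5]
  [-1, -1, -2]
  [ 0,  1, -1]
J_3(-2)

The characteristic polynomial is
  det(x·I − A) = x^3 + 6*x^2 + 12*x + 8 = (x + 2)^3

Eigenvalues and multiplicities (the geometric multiplicity of λ is n − rank(A − λI), which equals the number of Jordan blocks for λ):
  λ = -2: algebraic multiplicity = 3, geometric multiplicity = 1

Determining the block sizes for each eigenvalue:
  λ = -2: one block (gm = 1), so the single block has size am = 3 → block sizes [3]

Assembling the blocks gives a Jordan form
J =
  [-2,  1,  0]
  [ 0, -2,  1]
  [ 0,  0, -2]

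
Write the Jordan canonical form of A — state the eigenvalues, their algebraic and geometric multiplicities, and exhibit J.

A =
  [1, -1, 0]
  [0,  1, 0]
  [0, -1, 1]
J_2(1) ⊕ J_1(1)

The characteristic polynomial is
  det(x·I − A) = x^3 - 3*x^2 + 3*x - 1 = (x - 1)^3

Eigenvalues and multiplicities (the geometric multiplicity of λ is n − rank(A − λI), which equals the number of Jordan blocks for λ):
  λ = 1: algebraic multiplicity = 3, geometric multiplicity = 2

Determining the block sizes for each eigenvalue:
  λ = 1: 2 blocks summing to 3 forces exactly one block of size 2 and the rest size 1 → block sizes [2, 1]

Assembling the blocks gives a Jordan form
J =
  [1, 1, 0]
  [0, 1, 0]
  [0, 0, 1]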